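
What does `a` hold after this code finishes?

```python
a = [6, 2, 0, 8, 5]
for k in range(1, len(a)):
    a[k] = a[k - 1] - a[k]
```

[6, 4, 4, -4, -9]

k=1: a[1] = 6-2 = 4 → [6, 4, 0, 8, 5]
k=2: a[2] = 4-0 = 4 → [6, 4, 4, 8, 5]
k=3: a[3] = 4-8 = -4 → [6, 4, 4, -4, 5]
k=4: a[4] = (-4)-5 = -9 → [6, 4, 4, -4, -9]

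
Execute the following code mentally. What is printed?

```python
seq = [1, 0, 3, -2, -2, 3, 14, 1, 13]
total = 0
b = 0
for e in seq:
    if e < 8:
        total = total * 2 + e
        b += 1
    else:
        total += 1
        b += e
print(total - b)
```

64

e=1: <8, total = 0*2+1 = 1; b=1
e=0: <8, total = 1*2+0 = 2; b=2
e=3: <8, total = 2*2+3 = 7; b=3
e=-2: <8, total = 7*2+(-2) = 12; b=4
e=-2: <8, total = 12*2+(-2) = 22; b=5
e=3: <8, total = 22*2+3 = 47; b=6
e=14: not <8, total = 47+1 = 48; b=20
e=1: <8, total = 48*2+1 = 97; b=21
e=13: not <8, total = 97+1 = 98; b=34
total-b = 98-34 = 64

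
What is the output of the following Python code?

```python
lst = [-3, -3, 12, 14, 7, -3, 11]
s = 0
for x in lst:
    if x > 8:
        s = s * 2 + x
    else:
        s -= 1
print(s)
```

x=-3: not >8, s = 0-1 = -1
x=-3: not >8, s = (-1)-1 = -2
x=12: >8, s = (-2)*2+12 = 8
x=14: >8, s = 8*2+14 = 30
x=7: not >8, s = 30-1 = 29
x=-3: not >8, s = 29-1 = 28
x=11: >8, s = 28*2+11 = 67

67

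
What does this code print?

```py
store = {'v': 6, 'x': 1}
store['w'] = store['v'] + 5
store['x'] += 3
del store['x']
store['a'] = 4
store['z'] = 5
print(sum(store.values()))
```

store['w'] = store['v']+5 = 11 → {'v': 6, 'x': 1, 'w': 11}
store['x'] = 1+3 = 4 → {'v': 6, 'x': 4, 'w': 11}
del 'x' → {'v': 6, 'w': 11}
store['a'] = 4 → {'v': 6, 'w': 11, 'a': 4}
store['z'] = 5 → {'v': 6, 'w': 11, 'a': 4, 'z': 5}
sum of values = 26

26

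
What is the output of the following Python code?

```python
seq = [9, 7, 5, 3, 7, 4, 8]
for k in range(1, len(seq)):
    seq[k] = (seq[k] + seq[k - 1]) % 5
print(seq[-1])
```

3

k=1: seq[1] = (7+9)%5 = 1 → [9, 1, 5, 3, 7, 4, 8]
k=2: seq[2] = (5+1)%5 = 1 → [9, 1, 1, 3, 7, 4, 8]
k=3: seq[3] = (3+1)%5 = 4 → [9, 1, 1, 4, 7, 4, 8]
k=4: seq[4] = (7+4)%5 = 1 → [9, 1, 1, 4, 1, 4, 8]
k=5: seq[5] = (4+1)%5 = 0 → [9, 1, 1, 4, 1, 0, 8]
k=6: seq[6] = (8+0)%5 = 3 → [9, 1, 1, 4, 1, 0, 3]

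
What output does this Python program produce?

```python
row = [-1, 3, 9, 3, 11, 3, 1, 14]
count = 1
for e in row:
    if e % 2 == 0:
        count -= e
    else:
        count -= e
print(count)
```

e=-1: not even, count = 1-(-1) = 2
e=3: not even, count = 2-3 = -1
e=9: not even, count = (-1)-9 = -10
e=3: not even, count = (-10)-3 = -13
e=11: not even, count = (-13)-11 = -24
e=3: not even, count = (-24)-3 = -27
e=1: not even, count = (-27)-1 = -28
e=14: even, count = (-28)-14 = -42

-42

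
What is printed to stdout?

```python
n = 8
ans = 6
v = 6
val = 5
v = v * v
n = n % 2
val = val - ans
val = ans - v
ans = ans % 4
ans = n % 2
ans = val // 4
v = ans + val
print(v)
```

v = 6*6 = 36
n = 8%2 = 0
val = 5-6 = -1
val = 6-36 = -30
ans = 6%4 = 2
ans = 0%2 = 0
ans = (-30)//4 = -8
v = (-8)+(-30) = -38

-38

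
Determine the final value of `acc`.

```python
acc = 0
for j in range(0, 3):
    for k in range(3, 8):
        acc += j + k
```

90

j=0,k=3: acc = 0+3 = 3
j=0,k=4: acc = 3+4 = 7
j=0,k=5: acc = 7+5 = 12
j=0,k=6: acc = 12+6 = 18
j=0,k=7: acc = 18+7 = 25
j=1,k=3: acc = 25+4 = 29
j=1,k=4: acc = 29+5 = 34
j=1,k=5: acc = 34+6 = 40
j=1,k=6: acc = 40+7 = 47
j=1,k=7: acc = 47+8 = 55
j=2,k=3: acc = 55+5 = 60
j=2,k=4: acc = 60+6 = 66
j=2,k=5: acc = 66+7 = 73
j=2,k=6: acc = 73+8 = 81
j=2,k=7: acc = 81+9 = 90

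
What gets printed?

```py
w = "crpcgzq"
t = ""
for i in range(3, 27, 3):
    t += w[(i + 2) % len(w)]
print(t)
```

zrgccqpz

i=3: add w[5]='z' → 'z'
i=6: add w[1]='r' → 'zr'
i=9: add w[4]='g' → 'zrg'
i=12: add w[0]='c' → 'zrgc'
i=15: add w[3]='c' → 'zrgcc'
i=18: add w[6]='q' → 'zrgccq'
i=21: add w[2]='p' → 'zrgccqp'
i=24: add w[5]='z' → 'zrgccqpz'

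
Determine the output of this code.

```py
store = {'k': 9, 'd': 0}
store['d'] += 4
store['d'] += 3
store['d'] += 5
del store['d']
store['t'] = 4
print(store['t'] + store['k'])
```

13

store['d'] = 0+4 = 4 → {'k': 9, 'd': 4}
store['d'] = 4+3 = 7 → {'k': 9, 'd': 7}
store['d'] = 7+5 = 12 → {'k': 9, 'd': 12}
del 'd' → {'k': 9}
store['t'] = 4 → {'k': 9, 't': 4}
store['t']+store['k'] = 4+9 = 13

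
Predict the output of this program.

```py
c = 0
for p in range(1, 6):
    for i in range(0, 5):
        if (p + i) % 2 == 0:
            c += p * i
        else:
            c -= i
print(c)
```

46

p=1,i=0: odd sum, c = 0-0 = 0
p=1,i=1: even sum, c = 0+1 = 1
p=1,i=2: odd sum, c = 1-2 = -1
p=1,i=3: even sum, c = (-1)+3 = 2
p=1,i=4: odd sum, c = 2-4 = -2
p=2,i=0: even sum, c = (-2)+0 = -2
p=2,i=1: odd sum, c = (-2)-1 = -3
p=2,i=2: even sum, c = (-3)+4 = 1
p=2,i=3: odd sum, c = 1-3 = -2
p=2,i=4: even sum, c = (-2)+8 = 6
p=3,i=0: odd sum, c = 6-0 = 6
p=3,i=1: even sum, c = 6+3 = 9
p=3,i=2: odd sum, c = 9-2 = 7
p=3,i=3: even sum, c = 7+9 = 16
p=3,i=4: odd sum, c = 16-4 = 12
p=4,i=0: even sum, c = 12+0 = 12
p=4,i=1: odd sum, c = 12-1 = 11
p=4,i=2: even sum, c = 11+8 = 19
p=4,i=3: odd sum, c = 19-3 = 16
p=4,i=4: even sum, c = 16+16 = 32
p=5,i=0: odd sum, c = 32-0 = 32
p=5,i=1: even sum, c = 32+5 = 37
p=5,i=2: odd sum, c = 37-2 = 35
p=5,i=3: even sum, c = 35+15 = 50
p=5,i=4: odd sum, c = 50-4 = 46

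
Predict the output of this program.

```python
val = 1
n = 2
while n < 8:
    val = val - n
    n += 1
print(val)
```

n=2: val = 1-2 = -1
n=3: val = (-1)-3 = -4
n=4: val = (-4)-4 = -8
n=5: val = (-8)-5 = -13
n=6: val = (-13)-6 = -19
n=7: val = (-19)-7 = -26

-26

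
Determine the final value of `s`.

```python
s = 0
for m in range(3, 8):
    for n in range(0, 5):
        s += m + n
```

175

m=3,n=0: s = 0+3 = 3
m=3,n=1: s = 3+4 = 7
m=3,n=2: s = 7+5 = 12
m=3,n=3: s = 12+6 = 18
m=3,n=4: s = 18+7 = 25
m=4,n=0: s = 25+4 = 29
m=4,n=1: s = 29+5 = 34
m=4,n=2: s = 34+6 = 40
m=4,n=3: s = 40+7 = 47
m=4,n=4: s = 47+8 = 55
m=5,n=0: s = 55+5 = 60
m=5,n=1: s = 60+6 = 66
m=5,n=2: s = 66+7 = 73
m=5,n=3: s = 73+8 = 81
m=5,n=4: s = 81+9 = 90
m=6,n=0: s = 90+6 = 96
m=6,n=1: s = 96+7 = 103
m=6,n=2: s = 103+8 = 111
m=6,n=3: s = 111+9 = 120
m=6,n=4: s = 120+10 = 130
m=7,n=0: s = 130+7 = 137
m=7,n=1: s = 137+8 = 145
m=7,n=2: s = 145+9 = 154
m=7,n=3: s = 154+10 = 164
m=7,n=4: s = 164+11 = 175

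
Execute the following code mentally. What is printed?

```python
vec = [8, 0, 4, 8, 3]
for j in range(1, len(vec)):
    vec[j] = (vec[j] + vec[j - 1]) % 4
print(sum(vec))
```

11

j=1: vec[1] = (0+8)%4 = 0 → [8, 0, 4, 8, 3]
j=2: vec[2] = (4+0)%4 = 0 → [8, 0, 0, 8, 3]
j=3: vec[3] = (8+0)%4 = 0 → [8, 0, 0, 0, 3]
j=4: vec[4] = (3+0)%4 = 3 → [8, 0, 0, 0, 3]
sum = 11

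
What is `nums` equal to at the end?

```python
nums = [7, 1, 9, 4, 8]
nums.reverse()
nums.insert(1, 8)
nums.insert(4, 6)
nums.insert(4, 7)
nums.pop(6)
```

reverse → [8, 4, 9, 1, 7]
insert 8 at 1 → [8, 8, 4, 9, 1, 7]
insert 6 at 4 → [8, 8, 4, 9, 6, 1, 7]
insert 7 at 4 → [8, 8, 4, 9, 7, 6, 1, 7]
pop(6) removes 1 → [8, 8, 4, 9, 7, 6, 7]

[8, 8, 4, 9, 7, 6, 7]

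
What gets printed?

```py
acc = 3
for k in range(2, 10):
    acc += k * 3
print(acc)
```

k=2: acc = 3+2*3 = 9
k=3: acc = 9+3*3 = 18
k=4: acc = 18+4*3 = 30
k=5: acc = 30+5*3 = 45
k=6: acc = 45+6*3 = 63
k=7: acc = 63+7*3 = 84
k=8: acc = 84+8*3 = 108
k=9: acc = 108+9*3 = 135

135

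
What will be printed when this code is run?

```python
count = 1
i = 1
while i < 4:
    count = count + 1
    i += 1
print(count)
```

i=1: count = 1+1 = 2
i=2: count = 2+1 = 3
i=3: count = 3+1 = 4

4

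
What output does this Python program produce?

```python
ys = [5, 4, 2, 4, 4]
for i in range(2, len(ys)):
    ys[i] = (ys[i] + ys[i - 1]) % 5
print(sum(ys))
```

14

i=2: ys[2] = (2+4)%5 = 1 → [5, 4, 1, 4, 4]
i=3: ys[3] = (4+1)%5 = 0 → [5, 4, 1, 0, 4]
i=4: ys[4] = (4+0)%5 = 4 → [5, 4, 1, 0, 4]
sum = 14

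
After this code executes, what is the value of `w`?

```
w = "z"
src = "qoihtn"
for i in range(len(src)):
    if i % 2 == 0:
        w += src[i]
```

'zqit'

i=0: add 'q' → 'zq'
i=1: skip
i=2: add 'i' → 'zqi'
i=3: skip
i=4: add 't' → 'zqit'
i=5: skip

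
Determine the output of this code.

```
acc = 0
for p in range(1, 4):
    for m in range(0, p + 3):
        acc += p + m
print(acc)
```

63

p=1,m=0: acc = 0+1 = 1
p=1,m=1: acc = 1+2 = 3
p=1,m=2: acc = 3+3 = 6
p=1,m=3: acc = 6+4 = 10
p=2,m=0: acc = 10+2 = 12
p=2,m=1: acc = 12+3 = 15
p=2,m=2: acc = 15+4 = 19
p=2,m=3: acc = 19+5 = 24
p=2,m=4: acc = 24+6 = 30
p=3,m=0: acc = 30+3 = 33
p=3,m=1: acc = 33+4 = 37
p=3,m=2: acc = 37+5 = 42
p=3,m=3: acc = 42+6 = 48
p=3,m=4: acc = 48+7 = 55
p=3,m=5: acc = 55+8 = 63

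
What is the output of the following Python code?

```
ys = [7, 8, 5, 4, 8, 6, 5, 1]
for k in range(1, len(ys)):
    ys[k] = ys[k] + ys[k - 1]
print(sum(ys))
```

k=1: ys[1] = 8+7 = 15 → [7, 15, 5, 4, 8, 6, 5, 1]
k=2: ys[2] = 5+15 = 20 → [7, 15, 20, 4, 8, 6, 5, 1]
k=3: ys[3] = 4+20 = 24 → [7, 15, 20, 24, 8, 6, 5, 1]
k=4: ys[4] = 8+24 = 32 → [7, 15, 20, 24, 32, 6, 5, 1]
k=5: ys[5] = 6+32 = 38 → [7, 15, 20, 24, 32, 38, 5, 1]
k=6: ys[6] = 5+38 = 43 → [7, 15, 20, 24, 32, 38, 43, 1]
k=7: ys[7] = 1+43 = 44 → [7, 15, 20, 24, 32, 38, 43, 44]
sum = 223

223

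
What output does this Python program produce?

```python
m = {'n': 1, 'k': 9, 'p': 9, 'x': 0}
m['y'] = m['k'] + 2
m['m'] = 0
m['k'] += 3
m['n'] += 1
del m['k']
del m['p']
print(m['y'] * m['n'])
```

22

m['y'] = m['k']+2 = 11 → {'n': 1, 'k': 9, 'p': 9, 'x': 0, 'y': 11}
m['m'] = 0 → {'n': 1, 'k': 9, 'p': 9, 'x': 0, 'y': 11, 'm': 0}
m['k'] = 9+3 = 12 → {'n': 1, 'k': 12, 'p': 9, 'x': 0, 'y': 11, 'm': 0}
m['n'] = 1+1 = 2 → {'n': 2, 'k': 12, 'p': 9, 'x': 0, 'y': 11, 'm': 0}
del 'k' → {'n': 2, 'p': 9, 'x': 0, 'y': 11, 'm': 0}
del 'p' → {'n': 2, 'x': 0, 'y': 11, 'm': 0}
m['y']*m['n'] = 11*2 = 22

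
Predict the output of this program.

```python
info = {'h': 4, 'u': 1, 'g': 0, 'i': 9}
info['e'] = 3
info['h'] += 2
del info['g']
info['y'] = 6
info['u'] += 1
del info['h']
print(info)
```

{'u': 2, 'i': 9, 'e': 3, 'y': 6}

info['e'] = 3 → {'h': 4, 'u': 1, 'g': 0, 'i': 9, 'e': 3}
info['h'] = 4+2 = 6 → {'h': 6, 'u': 1, 'g': 0, 'i': 9, 'e': 3}
del 'g' → {'h': 6, 'u': 1, 'i': 9, 'e': 3}
info['y'] = 6 → {'h': 6, 'u': 1, 'i': 9, 'e': 3, 'y': 6}
info['u'] = 1+1 = 2 → {'h': 6, 'u': 2, 'i': 9, 'e': 3, 'y': 6}
del 'h' → {'u': 2, 'i': 9, 'e': 3, 'y': 6}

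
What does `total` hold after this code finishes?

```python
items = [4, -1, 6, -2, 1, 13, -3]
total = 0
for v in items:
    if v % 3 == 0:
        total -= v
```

-3

v=4: not %3==0
v=-1: not %3==0
v=6: %3==0, total = 0-6 = -6
v=-2: not %3==0
v=1: not %3==0
v=13: not %3==0
v=-3: %3==0, total = (-6)-(-3) = -3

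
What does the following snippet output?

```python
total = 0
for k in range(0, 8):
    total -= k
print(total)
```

-28

k=0: total = 0-0 = 0
k=1: total = 0-1 = -1
k=2: total = (-1)-2 = -3
k=3: total = (-3)-3 = -6
k=4: total = (-6)-4 = -10
k=5: total = (-10)-5 = -15
k=6: total = (-15)-6 = -21
k=7: total = (-21)-7 = -28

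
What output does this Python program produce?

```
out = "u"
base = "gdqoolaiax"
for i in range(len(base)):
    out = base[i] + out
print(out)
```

xaialooqdgu

i=0: prepend 'g' → 'gu'
i=1: prepend 'd' → 'dgu'
i=2: prepend 'q' → 'qdgu'
i=3: prepend 'o' → 'oqdgu'
i=4: prepend 'o' → 'ooqdgu'
i=5: prepend 'l' → 'looqdgu'
i=6: prepend 'a' → 'alooqdgu'
i=7: prepend 'i' → 'ialooqdgu'
i=8: prepend 'a' → 'aialooqdgu'
i=9: prepend 'x' → 'xaialooqdgu'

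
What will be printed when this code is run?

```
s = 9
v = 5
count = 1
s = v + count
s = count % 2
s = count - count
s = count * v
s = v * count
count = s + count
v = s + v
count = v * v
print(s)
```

s = 5+1 = 6
s = 1%2 = 1
s = 1-1 = 0
s = 1*5 = 5
s = 5*1 = 5
count = 5+1 = 6
v = 5+5 = 10
count = 10*10 = 100

5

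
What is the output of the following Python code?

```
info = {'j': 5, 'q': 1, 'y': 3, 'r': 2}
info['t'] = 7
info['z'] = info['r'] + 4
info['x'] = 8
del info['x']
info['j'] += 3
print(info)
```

{'j': 8, 'q': 1, 'y': 3, 'r': 2, 't': 7, 'z': 6}

info['t'] = 7 → {'j': 5, 'q': 1, 'y': 3, 'r': 2, 't': 7}
info['z'] = info['r']+4 = 6 → {'j': 5, 'q': 1, 'y': 3, 'r': 2, 't': 7, 'z': 6}
info['x'] = 8 → {'j': 5, 'q': 1, 'y': 3, 'r': 2, 't': 7, 'z': 6, 'x': 8}
del 'x' → {'j': 5, 'q': 1, 'y': 3, 'r': 2, 't': 7, 'z': 6}
info['j'] = 5+3 = 8 → {'j': 8, 'q': 1, 'y': 3, 'r': 2, 't': 7, 'z': 6}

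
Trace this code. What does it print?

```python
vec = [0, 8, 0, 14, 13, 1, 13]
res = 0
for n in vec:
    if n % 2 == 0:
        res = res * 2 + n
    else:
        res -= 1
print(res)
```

n=0: even, res = 0*2+0 = 0
n=8: even, res = 0*2+8 = 8
n=0: even, res = 8*2+0 = 16
n=14: even, res = 16*2+14 = 46
n=13: not even, res = 46-1 = 45
n=1: not even, res = 45-1 = 44
n=13: not even, res = 44-1 = 43

43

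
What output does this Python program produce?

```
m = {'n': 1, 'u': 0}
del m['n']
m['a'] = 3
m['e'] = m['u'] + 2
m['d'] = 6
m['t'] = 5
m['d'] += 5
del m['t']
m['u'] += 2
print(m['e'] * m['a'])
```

6

del 'n' → {'u': 0}
m['a'] = 3 → {'u': 0, 'a': 3}
m['e'] = m['u']+2 = 2 → {'u': 0, 'a': 3, 'e': 2}
m['d'] = 6 → {'u': 0, 'a': 3, 'e': 2, 'd': 6}
m['t'] = 5 → {'u': 0, 'a': 3, 'e': 2, 'd': 6, 't': 5}
m['d'] = 6+5 = 11 → {'u': 0, 'a': 3, 'e': 2, 'd': 11, 't': 5}
del 't' → {'u': 0, 'a': 3, 'e': 2, 'd': 11}
m['u'] = 0+2 = 2 → {'u': 2, 'a': 3, 'e': 2, 'd': 11}
m['e']*m['a'] = 2*3 = 6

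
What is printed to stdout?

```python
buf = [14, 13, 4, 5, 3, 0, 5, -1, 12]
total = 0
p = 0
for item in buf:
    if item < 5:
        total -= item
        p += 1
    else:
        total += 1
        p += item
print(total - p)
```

-54

item=14: not <5, total = 0+1 = 1; p=14
item=13: not <5, total = 1+1 = 2; p=27
item=4: <5, total = 2-4 = -2; p=28
item=5: not <5, total = (-2)+1 = -1; p=33
item=3: <5, total = (-1)-3 = -4; p=34
item=0: <5, total = (-4)-0 = -4; p=35
item=5: not <5, total = (-4)+1 = -3; p=40
item=-1: <5, total = (-3)-(-1) = -2; p=41
item=12: not <5, total = (-2)+1 = -1; p=53
total-p = (-1)-53 = -54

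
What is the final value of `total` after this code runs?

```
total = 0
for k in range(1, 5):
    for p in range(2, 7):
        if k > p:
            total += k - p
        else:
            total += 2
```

38

k=1,p=2: not 1>2, total = 0+2 = 2
k=1,p=3: not 1>3, total = 2+2 = 4
k=1,p=4: not 1>4, total = 4+2 = 6
k=1,p=5: not 1>5, total = 6+2 = 8
k=1,p=6: not 1>6, total = 8+2 = 10
k=2,p=2: not 2>2, total = 10+2 = 12
k=2,p=3: not 2>3, total = 12+2 = 14
k=2,p=4: not 2>4, total = 14+2 = 16
k=2,p=5: not 2>5, total = 16+2 = 18
k=2,p=6: not 2>6, total = 18+2 = 20
k=3,p=2: 3>2, total = 20+1 = 21
k=3,p=3: not 3>3, total = 21+2 = 23
k=3,p=4: not 3>4, total = 23+2 = 25
k=3,p=5: not 3>5, total = 25+2 = 27
k=3,p=6: not 3>6, total = 27+2 = 29
k=4,p=2: 4>2, total = 29+2 = 31
k=4,p=3: 4>3, total = 31+1 = 32
k=4,p=4: not 4>4, total = 32+2 = 34
k=4,p=5: not 4>5, total = 34+2 = 36
k=4,p=6: not 4>6, total = 36+2 = 38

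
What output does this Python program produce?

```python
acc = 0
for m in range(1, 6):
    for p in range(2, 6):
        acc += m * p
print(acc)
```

210

m=1,p=2: acc = 0+2 = 2
m=1,p=3: acc = 2+3 = 5
m=1,p=4: acc = 5+4 = 9
m=1,p=5: acc = 9+5 = 14
m=2,p=2: acc = 14+4 = 18
m=2,p=3: acc = 18+6 = 24
m=2,p=4: acc = 24+8 = 32
m=2,p=5: acc = 32+10 = 42
m=3,p=2: acc = 42+6 = 48
m=3,p=3: acc = 48+9 = 57
m=3,p=4: acc = 57+12 = 69
m=3,p=5: acc = 69+15 = 84
m=4,p=2: acc = 84+8 = 92
m=4,p=3: acc = 92+12 = 104
m=4,p=4: acc = 104+16 = 120
m=4,p=5: acc = 120+20 = 140
m=5,p=2: acc = 140+10 = 150
m=5,p=3: acc = 150+15 = 165
m=5,p=4: acc = 165+20 = 185
m=5,p=5: acc = 185+25 = 210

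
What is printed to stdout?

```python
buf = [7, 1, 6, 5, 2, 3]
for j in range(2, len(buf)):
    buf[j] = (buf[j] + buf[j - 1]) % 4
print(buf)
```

[7, 1, 3, 0, 2, 1]

j=2: buf[2] = (6+1)%4 = 3 → [7, 1, 3, 5, 2, 3]
j=3: buf[3] = (5+3)%4 = 0 → [7, 1, 3, 0, 2, 3]
j=4: buf[4] = (2+0)%4 = 2 → [7, 1, 3, 0, 2, 3]
j=5: buf[5] = (3+2)%4 = 1 → [7, 1, 3, 0, 2, 1]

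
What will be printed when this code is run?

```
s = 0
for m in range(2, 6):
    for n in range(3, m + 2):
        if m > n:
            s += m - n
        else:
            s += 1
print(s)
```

11

m=2,n=3: not 2>3, s = 0+1 = 1
m=3,n=3: not 3>3, s = 1+1 = 2
m=3,n=4: not 3>4, s = 2+1 = 3
m=4,n=3: 4>3, s = 3+1 = 4
m=4,n=4: not 4>4, s = 4+1 = 5
m=4,n=5: not 4>5, s = 5+1 = 6
m=5,n=3: 5>3, s = 6+2 = 8
m=5,n=4: 5>4, s = 8+1 = 9
m=5,n=5: not 5>5, s = 9+1 = 10
m=5,n=6: not 5>6, s = 10+1 = 11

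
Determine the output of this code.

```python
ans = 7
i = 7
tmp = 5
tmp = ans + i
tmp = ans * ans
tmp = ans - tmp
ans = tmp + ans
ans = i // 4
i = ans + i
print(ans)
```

tmp = 7+7 = 14
tmp = 7*7 = 49
tmp = 7-49 = -42
ans = (-42)+7 = -35
ans = 7//4 = 1
i = 1+7 = 8

1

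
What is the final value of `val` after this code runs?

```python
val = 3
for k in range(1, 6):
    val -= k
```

-12

k=1: val = 3-1 = 2
k=2: val = 2-2 = 0
k=3: val = 0-3 = -3
k=4: val = (-3)-4 = -7
k=5: val = (-7)-5 = -12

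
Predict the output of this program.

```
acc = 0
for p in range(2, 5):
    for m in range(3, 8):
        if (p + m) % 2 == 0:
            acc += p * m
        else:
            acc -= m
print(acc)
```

65

p=2,m=3: odd sum, acc = 0-3 = -3
p=2,m=4: even sum, acc = (-3)+8 = 5
p=2,m=5: odd sum, acc = 5-5 = 0
p=2,m=6: even sum, acc = 0+12 = 12
p=2,m=7: odd sum, acc = 12-7 = 5
p=3,m=3: even sum, acc = 5+9 = 14
p=3,m=4: odd sum, acc = 14-4 = 10
p=3,m=5: even sum, acc = 10+15 = 25
p=3,m=6: odd sum, acc = 25-6 = 19
p=3,m=7: even sum, acc = 19+21 = 40
p=4,m=3: odd sum, acc = 40-3 = 37
p=4,m=4: even sum, acc = 37+16 = 53
p=4,m=5: odd sum, acc = 53-5 = 48
p=4,m=6: even sum, acc = 48+24 = 72
p=4,m=7: odd sum, acc = 72-7 = 65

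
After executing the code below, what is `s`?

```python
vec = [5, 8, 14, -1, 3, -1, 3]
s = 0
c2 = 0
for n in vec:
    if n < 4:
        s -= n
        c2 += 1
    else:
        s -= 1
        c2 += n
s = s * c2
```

n=5: not <4, s = 0-1 = -1; c2=5
n=8: not <4, s = (-1)-1 = -2; c2=13
n=14: not <4, s = (-2)-1 = -3; c2=27
n=-1: <4, s = (-3)-(-1) = -2; c2=28
n=3: <4, s = (-2)-3 = -5; c2=29
n=-1: <4, s = (-5)-(-1) = -4; c2=30
n=3: <4, s = (-4)-3 = -7; c2=31
s*c2 = (-7)*31 = -217

-217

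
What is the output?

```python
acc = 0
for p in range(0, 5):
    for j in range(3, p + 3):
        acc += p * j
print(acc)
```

125

p=1,j=3: acc = 0+3 = 3
p=2,j=3: acc = 3+6 = 9
p=2,j=4: acc = 9+8 = 17
p=3,j=3: acc = 17+9 = 26
p=3,j=4: acc = 26+12 = 38
p=3,j=5: acc = 38+15 = 53
p=4,j=3: acc = 53+12 = 65
p=4,j=4: acc = 65+16 = 81
p=4,j=5: acc = 81+20 = 101
p=4,j=6: acc = 101+24 = 125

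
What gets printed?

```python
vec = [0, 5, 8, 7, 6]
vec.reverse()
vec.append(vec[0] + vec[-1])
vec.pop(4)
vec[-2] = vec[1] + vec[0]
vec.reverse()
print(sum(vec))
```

40

reverse → [6, 7, 8, 5, 0]
append vec[0]+vec[-1] = 6+0 = 6 → [6, 7, 8, 5, 0, 6]
pop(4) removes 0 → [6, 7, 8, 5, 6]
vec[-2] = vec[1]+vec[0] = 7+6 = 13 → [6, 7, 8, 13, 6]
reverse → [6, 13, 8, 7, 6]
sum = 40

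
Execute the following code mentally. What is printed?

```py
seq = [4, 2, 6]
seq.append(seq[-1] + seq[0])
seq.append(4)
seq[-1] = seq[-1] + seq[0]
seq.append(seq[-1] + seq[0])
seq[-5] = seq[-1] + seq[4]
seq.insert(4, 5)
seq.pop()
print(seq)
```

[4, 20, 6, 10, 5, 8]

append seq[-1]+seq[0] = 6+4 = 10 → [4, 2, 6, 10]
append 4 → [4, 2, 6, 10, 4]
seq[-1] = seq[-1]+seq[0] = 4+4 = 8 → [4, 2, 6, 10, 8]
append seq[-1]+seq[0] = 8+4 = 12 → [4, 2, 6, 10, 8, 12]
seq[-5] = seq[-1]+seq[4] = 12+8 = 20 → [4, 20, 6, 10, 8, 12]
insert 5 at 4 → [4, 20, 6, 10, 5, 8, 12]
pop() removes 12 → [4, 20, 6, 10, 5, 8]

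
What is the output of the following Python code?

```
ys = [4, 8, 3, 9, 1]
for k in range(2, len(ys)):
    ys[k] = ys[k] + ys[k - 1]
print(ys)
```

[4, 8, 11, 20, 21]

k=2: ys[2] = 3+8 = 11 → [4, 8, 11, 9, 1]
k=3: ys[3] = 9+11 = 20 → [4, 8, 11, 20, 1]
k=4: ys[4] = 1+20 = 21 → [4, 8, 11, 20, 21]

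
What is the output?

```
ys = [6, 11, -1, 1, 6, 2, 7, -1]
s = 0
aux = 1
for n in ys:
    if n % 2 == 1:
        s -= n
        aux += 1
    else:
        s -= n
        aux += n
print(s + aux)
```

n=6: not odd, s = 0-6 = -6; aux=7
n=11: odd, s = (-6)-11 = -17; aux=8
n=-1: odd, s = (-17)-(-1) = -16; aux=9
n=1: odd, s = (-16)-1 = -17; aux=10
n=6: not odd, s = (-17)-6 = -23; aux=16
n=2: not odd, s = (-23)-2 = -25; aux=18
n=7: odd, s = (-25)-7 = -32; aux=19
n=-1: odd, s = (-32)-(-1) = -31; aux=20
s+aux = (-31)+20 = -11

-11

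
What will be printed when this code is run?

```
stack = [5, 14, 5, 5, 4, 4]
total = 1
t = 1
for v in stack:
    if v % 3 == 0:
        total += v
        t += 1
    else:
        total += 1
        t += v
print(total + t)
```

v=5: not %3==0, total = 1+1 = 2; t=6
v=14: not %3==0, total = 2+1 = 3; t=20
v=5: not %3==0, total = 3+1 = 4; t=25
v=5: not %3==0, total = 4+1 = 5; t=30
v=4: not %3==0, total = 5+1 = 6; t=34
v=4: not %3==0, total = 6+1 = 7; t=38
total+t = 7+38 = 45

45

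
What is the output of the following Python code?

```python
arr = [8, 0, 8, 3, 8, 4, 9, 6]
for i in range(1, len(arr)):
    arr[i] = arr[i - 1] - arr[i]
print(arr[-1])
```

i=1: arr[1] = 8-0 = 8 → [8, 8, 8, 3, 8, 4, 9, 6]
i=2: arr[2] = 8-8 = 0 → [8, 8, 0, 3, 8, 4, 9, 6]
i=3: arr[3] = 0-3 = -3 → [8, 8, 0, -3, 8, 4, 9, 6]
i=4: arr[4] = (-3)-8 = -11 → [8, 8, 0, -3, -11, 4, 9, 6]
i=5: arr[5] = (-11)-4 = -15 → [8, 8, 0, -3, -11, -15, 9, 6]
i=6: arr[6] = (-15)-9 = -24 → [8, 8, 0, -3, -11, -15, -24, 6]
i=7: arr[7] = (-24)-6 = -30 → [8, 8, 0, -3, -11, -15, -24, -30]

-30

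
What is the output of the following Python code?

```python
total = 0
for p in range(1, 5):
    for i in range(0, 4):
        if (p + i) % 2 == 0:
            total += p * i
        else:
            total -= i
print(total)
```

p=1,i=0: odd sum, total = 0-0 = 0
p=1,i=1: even sum, total = 0+1 = 1
p=1,i=2: odd sum, total = 1-2 = -1
p=1,i=3: even sum, total = (-1)+3 = 2
p=2,i=0: even sum, total = 2+0 = 2
p=2,i=1: odd sum, total = 2-1 = 1
p=2,i=2: even sum, total = 1+4 = 5
p=2,i=3: odd sum, total = 5-3 = 2
p=3,i=0: odd sum, total = 2-0 = 2
p=3,i=1: even sum, total = 2+3 = 5
p=3,i=2: odd sum, total = 5-2 = 3
p=3,i=3: even sum, total = 3+9 = 12
p=4,i=0: even sum, total = 12+0 = 12
p=4,i=1: odd sum, total = 12-1 = 11
p=4,i=2: even sum, total = 11+8 = 19
p=4,i=3: odd sum, total = 19-3 = 16

16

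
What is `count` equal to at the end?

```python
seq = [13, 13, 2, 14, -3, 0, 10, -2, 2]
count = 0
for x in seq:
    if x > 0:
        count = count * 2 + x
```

x=13: >0, count = 0*2+13 = 13
x=13: >0, count = 13*2+13 = 39
x=2: >0, count = 39*2+2 = 80
x=14: >0, count = 80*2+14 = 174
x=-3: not >0
x=0: not >0
x=10: >0, count = 174*2+10 = 358
x=-2: not >0
x=2: >0, count = 358*2+2 = 718

718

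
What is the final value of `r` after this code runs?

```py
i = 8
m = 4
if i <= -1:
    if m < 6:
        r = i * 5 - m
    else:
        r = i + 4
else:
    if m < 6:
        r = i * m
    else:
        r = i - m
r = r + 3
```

35

i=8, m=4
i <= -1 is False; m < 6 is True
→ r = i * m = 32
r = 32+3 = 35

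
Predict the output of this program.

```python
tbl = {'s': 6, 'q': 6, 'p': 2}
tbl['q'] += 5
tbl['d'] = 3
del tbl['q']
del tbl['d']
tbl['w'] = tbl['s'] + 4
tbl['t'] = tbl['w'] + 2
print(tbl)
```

{'s': 6, 'p': 2, 'w': 10, 't': 12}

tbl['q'] = 6+5 = 11 → {'s': 6, 'q': 11, 'p': 2}
tbl['d'] = 3 → {'s': 6, 'q': 11, 'p': 2, 'd': 3}
del 'q' → {'s': 6, 'p': 2, 'd': 3}
del 'd' → {'s': 6, 'p': 2}
tbl['w'] = tbl['s']+4 = 10 → {'s': 6, 'p': 2, 'w': 10}
tbl['t'] = tbl['w']+2 = 12 → {'s': 6, 'p': 2, 'w': 10, 't': 12}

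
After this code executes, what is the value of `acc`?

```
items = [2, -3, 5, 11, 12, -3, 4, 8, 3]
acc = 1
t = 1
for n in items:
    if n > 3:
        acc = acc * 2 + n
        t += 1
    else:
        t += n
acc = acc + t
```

n=2: not >3; t=3
n=-3: not >3; t=0
n=5: >3, acc = 1*2+5 = 7; t=1
n=11: >3, acc = 7*2+11 = 25; t=2
n=12: >3, acc = 25*2+12 = 62; t=3
n=-3: not >3; t=0
n=4: >3, acc = 62*2+4 = 128; t=1
n=8: >3, acc = 128*2+8 = 264; t=2
n=3: not >3; t=5
acc+t = 264+5 = 269

269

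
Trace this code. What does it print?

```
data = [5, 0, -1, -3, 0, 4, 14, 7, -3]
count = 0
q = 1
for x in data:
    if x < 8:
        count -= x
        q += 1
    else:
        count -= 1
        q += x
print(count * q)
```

-230

x=5: <8, count = 0-5 = -5; q=2
x=0: <8, count = (-5)-0 = -5; q=3
x=-1: <8, count = (-5)-(-1) = -4; q=4
x=-3: <8, count = (-4)-(-3) = -1; q=5
x=0: <8, count = (-1)-0 = -1; q=6
x=4: <8, count = (-1)-4 = -5; q=7
x=14: not <8, count = (-5)-1 = -6; q=21
x=7: <8, count = (-6)-7 = -13; q=22
x=-3: <8, count = (-13)-(-3) = -10; q=23
count*q = (-10)*23 = -230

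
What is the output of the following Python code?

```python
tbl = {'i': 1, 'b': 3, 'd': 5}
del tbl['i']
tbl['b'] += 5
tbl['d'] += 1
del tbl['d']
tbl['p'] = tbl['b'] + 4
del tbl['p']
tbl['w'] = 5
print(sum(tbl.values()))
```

13

del 'i' → {'b': 3, 'd': 5}
tbl['b'] = 3+5 = 8 → {'b': 8, 'd': 5}
tbl['d'] = 5+1 = 6 → {'b': 8, 'd': 6}
del 'd' → {'b': 8}
tbl['p'] = tbl['b']+4 = 12 → {'b': 8, 'p': 12}
del 'p' → {'b': 8}
tbl['w'] = 5 → {'b': 8, 'w': 5}
sum of values = 13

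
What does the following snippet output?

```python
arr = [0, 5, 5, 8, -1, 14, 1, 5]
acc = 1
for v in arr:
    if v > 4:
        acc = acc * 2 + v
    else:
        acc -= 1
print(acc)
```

179

v=0: not >4, acc = 1-1 = 0
v=5: >4, acc = 0*2+5 = 5
v=5: >4, acc = 5*2+5 = 15
v=8: >4, acc = 15*2+8 = 38
v=-1: not >4, acc = 38-1 = 37
v=14: >4, acc = 37*2+14 = 88
v=1: not >4, acc = 88-1 = 87
v=5: >4, acc = 87*2+5 = 179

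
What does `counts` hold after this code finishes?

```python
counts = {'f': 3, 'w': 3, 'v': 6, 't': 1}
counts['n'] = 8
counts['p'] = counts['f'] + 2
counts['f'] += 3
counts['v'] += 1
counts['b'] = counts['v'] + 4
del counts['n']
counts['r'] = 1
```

counts['n'] = 8 → {'f': 3, 'w': 3, 'v': 6, 't': 1, 'n': 8}
counts['p'] = counts['f']+2 = 5 → {'f': 3, 'w': 3, 'v': 6, 't': 1, 'n': 8, 'p': 5}
counts['f'] = 3+3 = 6 → {'f': 6, 'w': 3, 'v': 6, 't': 1, 'n': 8, 'p': 5}
counts['v'] = 6+1 = 7 → {'f': 6, 'w': 3, 'v': 7, 't': 1, 'n': 8, 'p': 5}
counts['b'] = counts['v']+4 = 11 → {'f': 6, 'w': 3, 'v': 7, 't': 1, 'n': 8, 'p': 5, 'b': 11}
del 'n' → {'f': 6, 'w': 3, 'v': 7, 't': 1, 'p': 5, 'b': 11}
counts['r'] = 1 → {'f': 6, 'w': 3, 'v': 7, 't': 1, 'p': 5, 'b': 11, 'r': 1}

{'f': 6, 'w': 3, 'v': 7, 't': 1, 'p': 5, 'b': 11, 'r': 1}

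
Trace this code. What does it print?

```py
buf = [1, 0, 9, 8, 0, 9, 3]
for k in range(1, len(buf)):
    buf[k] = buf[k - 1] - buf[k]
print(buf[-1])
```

-28

k=1: buf[1] = 1-0 = 1 → [1, 1, 9, 8, 0, 9, 3]
k=2: buf[2] = 1-9 = -8 → [1, 1, -8, 8, 0, 9, 3]
k=3: buf[3] = (-8)-8 = -16 → [1, 1, -8, -16, 0, 9, 3]
k=4: buf[4] = (-16)-0 = -16 → [1, 1, -8, -16, -16, 9, 3]
k=5: buf[5] = (-16)-9 = -25 → [1, 1, -8, -16, -16, -25, 3]
k=6: buf[6] = (-25)-3 = -28 → [1, 1, -8, -16, -16, -25, -28]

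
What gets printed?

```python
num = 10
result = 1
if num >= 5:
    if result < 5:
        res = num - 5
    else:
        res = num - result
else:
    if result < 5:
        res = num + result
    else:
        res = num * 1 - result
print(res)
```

5

num=10, result=1
num >= 5 is True; result < 5 is True
→ res = num - 5 = 5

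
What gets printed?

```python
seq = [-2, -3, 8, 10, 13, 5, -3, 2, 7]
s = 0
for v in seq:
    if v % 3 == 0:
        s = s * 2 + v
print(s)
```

v=-2: not %3==0
v=-3: %3==0, s = 0*2+(-3) = -3
v=8: not %3==0
v=10: not %3==0
v=13: not %3==0
v=5: not %3==0
v=-3: %3==0, s = (-3)*2+(-3) = -9
v=2: not %3==0
v=7: not %3==0

-9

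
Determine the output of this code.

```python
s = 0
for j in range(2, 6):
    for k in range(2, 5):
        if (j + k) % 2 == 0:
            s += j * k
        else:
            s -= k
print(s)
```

j=2,k=2: even sum, s = 0+4 = 4
j=2,k=3: odd sum, s = 4-3 = 1
j=2,k=4: even sum, s = 1+8 = 9
j=3,k=2: odd sum, s = 9-2 = 7
j=3,k=3: even sum, s = 7+9 = 16
j=3,k=4: odd sum, s = 16-4 = 12
j=4,k=2: even sum, s = 12+8 = 20
j=4,k=3: odd sum, s = 20-3 = 17
j=4,k=4: even sum, s = 17+16 = 33
j=5,k=2: odd sum, s = 33-2 = 31
j=5,k=3: even sum, s = 31+15 = 46
j=5,k=4: odd sum, s = 46-4 = 42

42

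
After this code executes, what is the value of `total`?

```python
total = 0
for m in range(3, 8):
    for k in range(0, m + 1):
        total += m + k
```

m=3,k=0: total = 0+3 = 3
m=3,k=1: total = 3+4 = 7
m=3,k=2: total = 7+5 = 12
m=3,k=3: total = 12+6 = 18
m=4,k=0: total = 18+4 = 22
m=4,k=1: total = 22+5 = 27
m=4,k=2: total = 27+6 = 33
m=4,k=3: total = 33+7 = 40
m=4,k=4: total = 40+8 = 48
m=5,k=0: total = 48+5 = 53
m=5,k=1: total = 53+6 = 59
m=5,k=2: total = 59+7 = 66
m=5,k=3: total = 66+8 = 74
m=5,k=4: total = 74+9 = 83
m=5,k=5: total = 83+10 = 93
m=6,k=0: total = 93+6 = 99
m=6,k=1: total = 99+7 = 106
m=6,k=2: total = 106+8 = 114
m=6,k=3: total = 114+9 = 123
m=6,k=4: total = 123+10 = 133
m=6,k=5: total = 133+11 = 144
m=6,k=6: total = 144+12 = 156
m=7,k=0: total = 156+7 = 163
m=7,k=1: total = 163+8 = 171
m=7,k=2: total = 171+9 = 180
m=7,k=3: total = 180+10 = 190
m=7,k=4: total = 190+11 = 201
m=7,k=5: total = 201+12 = 213
m=7,k=6: total = 213+13 = 226
m=7,k=7: total = 226+14 = 240

240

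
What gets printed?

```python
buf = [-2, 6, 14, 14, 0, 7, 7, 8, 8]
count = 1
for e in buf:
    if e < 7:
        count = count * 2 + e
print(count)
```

e=-2: <7, count = 1*2+(-2) = 0
e=6: <7, count = 0*2+6 = 6
e=14: not <7
e=14: not <7
e=0: <7, count = 6*2+0 = 12
e=7: not <7
e=7: not <7
e=8: not <7
e=8: not <7

12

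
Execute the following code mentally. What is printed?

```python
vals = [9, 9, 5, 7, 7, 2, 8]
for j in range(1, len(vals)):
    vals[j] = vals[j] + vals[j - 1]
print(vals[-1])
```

47

j=1: vals[1] = 9+9 = 18 → [9, 18, 5, 7, 7, 2, 8]
j=2: vals[2] = 5+18 = 23 → [9, 18, 23, 7, 7, 2, 8]
j=3: vals[3] = 7+23 = 30 → [9, 18, 23, 30, 7, 2, 8]
j=4: vals[4] = 7+30 = 37 → [9, 18, 23, 30, 37, 2, 8]
j=5: vals[5] = 2+37 = 39 → [9, 18, 23, 30, 37, 39, 8]
j=6: vals[6] = 8+39 = 47 → [9, 18, 23, 30, 37, 39, 47]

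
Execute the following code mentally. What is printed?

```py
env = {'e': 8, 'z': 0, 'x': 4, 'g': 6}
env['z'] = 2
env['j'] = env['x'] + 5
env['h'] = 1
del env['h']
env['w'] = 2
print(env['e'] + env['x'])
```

env['z'] = 2 → {'e': 8, 'z': 2, 'x': 4, 'g': 6}
env['j'] = env['x']+5 = 9 → {'e': 8, 'z': 2, 'x': 4, 'g': 6, 'j': 9}
env['h'] = 1 → {'e': 8, 'z': 2, 'x': 4, 'g': 6, 'j': 9, 'h': 1}
del 'h' → {'e': 8, 'z': 2, 'x': 4, 'g': 6, 'j': 9}
env['w'] = 2 → {'e': 8, 'z': 2, 'x': 4, 'g': 6, 'j': 9, 'w': 2}
env['e']+env['x'] = 8+4 = 12

12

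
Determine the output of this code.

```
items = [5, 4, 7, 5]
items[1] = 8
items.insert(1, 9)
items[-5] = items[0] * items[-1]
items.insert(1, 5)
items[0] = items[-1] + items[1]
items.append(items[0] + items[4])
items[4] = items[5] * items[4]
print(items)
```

[10, 5, 9, 8, 35, 5, 17]

items[1] = 8 → [5, 8, 7, 5]
insert 9 at 1 → [5, 9, 8, 7, 5]
items[-5] = items[0]*items[-1] = 5*5 = 25 → [25, 9, 8, 7, 5]
insert 5 at 1 → [25, 5, 9, 8, 7, 5]
items[0] = items[-1]+items[1] = 5+5 = 10 → [10, 5, 9, 8, 7, 5]
append items[0]+items[4] = 10+7 = 17 → [10, 5, 9, 8, 7, 5, 17]
items[4] = items[5]*items[4] = 5*7 = 35 → [10, 5, 9, 8, 35, 5, 17]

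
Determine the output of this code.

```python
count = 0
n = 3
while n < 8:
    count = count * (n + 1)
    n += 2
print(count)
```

0

n=3: count = 0*4 = 0
n=5: count = 0*6 = 0
n=7: count = 0*8 = 0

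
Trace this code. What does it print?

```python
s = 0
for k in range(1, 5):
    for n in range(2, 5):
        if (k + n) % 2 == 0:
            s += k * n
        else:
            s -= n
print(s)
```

k=1,n=2: odd sum, s = 0-2 = -2
k=1,n=3: even sum, s = (-2)+3 = 1
k=1,n=4: odd sum, s = 1-4 = -3
k=2,n=2: even sum, s = (-3)+4 = 1
k=2,n=3: odd sum, s = 1-3 = -2
k=2,n=4: even sum, s = (-2)+8 = 6
k=3,n=2: odd sum, s = 6-2 = 4
k=3,n=3: even sum, s = 4+9 = 13
k=3,n=4: odd sum, s = 13-4 = 9
k=4,n=2: even sum, s = 9+8 = 17
k=4,n=3: odd sum, s = 17-3 = 14
k=4,n=4: even sum, s = 14+16 = 30

30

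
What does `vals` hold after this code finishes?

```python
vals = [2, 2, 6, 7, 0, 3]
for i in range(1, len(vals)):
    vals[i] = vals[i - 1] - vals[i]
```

i=1: vals[1] = 2-2 = 0 → [2, 0, 6, 7, 0, 3]
i=2: vals[2] = 0-6 = -6 → [2, 0, -6, 7, 0, 3]
i=3: vals[3] = (-6)-7 = -13 → [2, 0, -6, -13, 0, 3]
i=4: vals[4] = (-13)-0 = -13 → [2, 0, -6, -13, -13, 3]
i=5: vals[5] = (-13)-3 = -16 → [2, 0, -6, -13, -13, -16]

[2, 0, -6, -13, -13, -16]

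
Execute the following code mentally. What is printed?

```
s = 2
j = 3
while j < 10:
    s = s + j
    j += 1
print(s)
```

44

j=3: s = 2+3 = 5
j=4: s = 5+4 = 9
j=5: s = 9+5 = 14
j=6: s = 14+6 = 20
j=7: s = 20+7 = 27
j=8: s = 27+8 = 35
j=9: s = 35+9 = 44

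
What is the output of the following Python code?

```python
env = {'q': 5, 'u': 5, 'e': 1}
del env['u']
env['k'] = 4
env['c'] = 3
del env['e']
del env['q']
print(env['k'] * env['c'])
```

12

del 'u' → {'q': 5, 'e': 1}
env['k'] = 4 → {'q': 5, 'e': 1, 'k': 4}
env['c'] = 3 → {'q': 5, 'e': 1, 'k': 4, 'c': 3}
del 'e' → {'q': 5, 'k': 4, 'c': 3}
del 'q' → {'k': 4, 'c': 3}
env['k']*env['c'] = 4*3 = 12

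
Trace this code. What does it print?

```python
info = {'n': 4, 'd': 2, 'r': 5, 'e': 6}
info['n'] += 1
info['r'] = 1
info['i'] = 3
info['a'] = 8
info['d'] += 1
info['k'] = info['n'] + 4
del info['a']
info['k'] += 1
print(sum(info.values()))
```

info['n'] = 4+1 = 5 → {'n': 5, 'd': 2, 'r': 5, 'e': 6}
info['r'] = 1 → {'n': 5, 'd': 2, 'r': 1, 'e': 6}
info['i'] = 3 → {'n': 5, 'd': 2, 'r': 1, 'e': 6, 'i': 3}
info['a'] = 8 → {'n': 5, 'd': 2, 'r': 1, 'e': 6, 'i': 3, 'a': 8}
info['d'] = 2+1 = 3 → {'n': 5, 'd': 3, 'r': 1, 'e': 6, 'i': 3, 'a': 8}
info['k'] = info['n']+4 = 9 → {'n': 5, 'd': 3, 'r': 1, 'e': 6, 'i': 3, 'a': 8, 'k': 9}
del 'a' → {'n': 5, 'd': 3, 'r': 1, 'e': 6, 'i': 3, 'k': 9}
info['k'] = 9+1 = 10 → {'n': 5, 'd': 3, 'r': 1, 'e': 6, 'i': 3, 'k': 10}
sum of values = 28

28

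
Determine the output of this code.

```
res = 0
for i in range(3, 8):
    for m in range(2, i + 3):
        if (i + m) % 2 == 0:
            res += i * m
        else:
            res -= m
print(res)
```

i=3,m=2: odd sum, res = 0-2 = -2
i=3,m=3: even sum, res = (-2)+9 = 7
i=3,m=4: odd sum, res = 7-4 = 3
i=3,m=5: even sum, res = 3+15 = 18
i=4,m=2: even sum, res = 18+8 = 26
i=4,m=3: odd sum, res = 26-3 = 23
i=4,m=4: even sum, res = 23+16 = 39
i=4,m=5: odd sum, res = 39-5 = 34
i=4,m=6: even sum, res = 34+24 = 58
i=5,m=2: odd sum, res = 58-2 = 56
i=5,m=3: even sum, res = 56+15 = 71
i=5,m=4: odd sum, res = 71-4 = 67
i=5,m=5: even sum, res = 67+25 = 92
i=5,m=6: odd sum, res = 92-6 = 86
i=5,m=7: even sum, res = 86+35 = 121
i=6,m=2: even sum, res = 121+12 = 133
i=6,m=3: odd sum, res = 133-3 = 130
i=6,m=4: even sum, res = 130+24 = 154
i=6,m=5: odd sum, res = 154-5 = 149
i=6,m=6: even sum, res = 149+36 = 185
i=6,m=7: odd sum, res = 185-7 = 178
i=6,m=8: even sum, res = 178+48 = 226
i=7,m=2: odd sum, res = 226-2 = 224
i=7,m=3: even sum, res = 224+21 = 245
i=7,m=4: odd sum, res = 245-4 = 241
i=7,m=5: even sum, res = 241+35 = 276
i=7,m=6: odd sum, res = 276-6 = 270
i=7,m=7: even sum, res = 270+49 = 319
i=7,m=8: odd sum, res = 319-8 = 311
i=7,m=9: even sum, res = 311+63 = 374

374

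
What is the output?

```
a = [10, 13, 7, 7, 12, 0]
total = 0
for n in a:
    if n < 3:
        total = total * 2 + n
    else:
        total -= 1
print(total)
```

-10

n=10: not <3, total = 0-1 = -1
n=13: not <3, total = (-1)-1 = -2
n=7: not <3, total = (-2)-1 = -3
n=7: not <3, total = (-3)-1 = -4
n=12: not <3, total = (-4)-1 = -5
n=0: <3, total = (-5)*2+0 = -10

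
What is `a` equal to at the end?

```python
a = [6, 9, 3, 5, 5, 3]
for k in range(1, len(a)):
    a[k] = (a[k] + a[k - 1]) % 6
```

k=1: a[1] = (9+6)%6 = 3 → [6, 3, 3, 5, 5, 3]
k=2: a[2] = (3+3)%6 = 0 → [6, 3, 0, 5, 5, 3]
k=3: a[3] = (5+0)%6 = 5 → [6, 3, 0, 5, 5, 3]
k=4: a[4] = (5+5)%6 = 4 → [6, 3, 0, 5, 4, 3]
k=5: a[5] = (3+4)%6 = 1 → [6, 3, 0, 5, 4, 1]

[6, 3, 0, 5, 4, 1]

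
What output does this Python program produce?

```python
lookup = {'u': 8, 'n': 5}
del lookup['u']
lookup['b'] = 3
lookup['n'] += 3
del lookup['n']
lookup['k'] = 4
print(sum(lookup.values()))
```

del 'u' → {'n': 5}
lookup['b'] = 3 → {'n': 5, 'b': 3}
lookup['n'] = 5+3 = 8 → {'n': 8, 'b': 3}
del 'n' → {'b': 3}
lookup['k'] = 4 → {'b': 3, 'k': 4}
sum of values = 7

7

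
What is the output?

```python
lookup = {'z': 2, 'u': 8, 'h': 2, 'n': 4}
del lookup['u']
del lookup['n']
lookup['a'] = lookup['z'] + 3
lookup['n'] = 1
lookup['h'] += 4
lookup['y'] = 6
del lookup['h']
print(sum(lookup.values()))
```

14

del 'u' → {'z': 2, 'h': 2, 'n': 4}
del 'n' → {'z': 2, 'h': 2}
lookup['a'] = lookup['z']+3 = 5 → {'z': 2, 'h': 2, 'a': 5}
lookup['n'] = 1 → {'z': 2, 'h': 2, 'a': 5, 'n': 1}
lookup['h'] = 2+4 = 6 → {'z': 2, 'h': 6, 'a': 5, 'n': 1}
lookup['y'] = 6 → {'z': 2, 'h': 6, 'a': 5, 'n': 1, 'y': 6}
del 'h' → {'z': 2, 'a': 5, 'n': 1, 'y': 6}
sum of values = 14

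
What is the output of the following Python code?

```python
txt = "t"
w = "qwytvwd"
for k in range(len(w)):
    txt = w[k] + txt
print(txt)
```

k=0: prepend 'q' → 'qt'
k=1: prepend 'w' → 'wqt'
k=2: prepend 'y' → 'ywqt'
k=3: prepend 't' → 'tywqt'
k=4: prepend 'v' → 'vtywqt'
k=5: prepend 'w' → 'wvtywqt'
k=6: prepend 'd' → 'dwvtywqt'

dwvtywqt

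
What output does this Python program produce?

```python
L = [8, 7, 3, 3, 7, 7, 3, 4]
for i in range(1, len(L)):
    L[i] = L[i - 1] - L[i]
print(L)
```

i=1: L[1] = 8-7 = 1 → [8, 1, 3, 3, 7, 7, 3, 4]
i=2: L[2] = 1-3 = -2 → [8, 1, -2, 3, 7, 7, 3, 4]
i=3: L[3] = (-2)-3 = -5 → [8, 1, -2, -5, 7, 7, 3, 4]
i=4: L[4] = (-5)-7 = -12 → [8, 1, -2, -5, -12, 7, 3, 4]
i=5: L[5] = (-12)-7 = -19 → [8, 1, -2, -5, -12, -19, 3, 4]
i=6: L[6] = (-19)-3 = -22 → [8, 1, -2, -5, -12, -19, -22, 4]
i=7: L[7] = (-22)-4 = -26 → [8, 1, -2, -5, -12, -19, -22, -26]

[8, 1, -2, -5, -12, -19, -22, -26]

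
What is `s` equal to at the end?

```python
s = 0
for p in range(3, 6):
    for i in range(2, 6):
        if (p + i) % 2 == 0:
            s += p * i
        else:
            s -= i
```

68

p=3,i=2: odd sum, s = 0-2 = -2
p=3,i=3: even sum, s = (-2)+9 = 7
p=3,i=4: odd sum, s = 7-4 = 3
p=3,i=5: even sum, s = 3+15 = 18
p=4,i=2: even sum, s = 18+8 = 26
p=4,i=3: odd sum, s = 26-3 = 23
p=4,i=4: even sum, s = 23+16 = 39
p=4,i=5: odd sum, s = 39-5 = 34
p=5,i=2: odd sum, s = 34-2 = 32
p=5,i=3: even sum, s = 32+15 = 47
p=5,i=4: odd sum, s = 47-4 = 43
p=5,i=5: even sum, s = 43+25 = 68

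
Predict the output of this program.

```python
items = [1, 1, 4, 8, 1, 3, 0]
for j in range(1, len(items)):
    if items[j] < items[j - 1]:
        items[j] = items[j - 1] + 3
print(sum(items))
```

j=1: 1>=1, unchanged → [1, 1, 4, 8, 1, 3, 0]
j=2: 4>=1, unchanged → [1, 1, 4, 8, 1, 3, 0]
j=3: 8>=4, unchanged → [1, 1, 4, 8, 1, 3, 0]
j=4: 1<8, items[4] = 8+3 = 11 → [1, 1, 4, 8, 11, 3, 0]
j=5: 3<11, items[5] = 11+3 = 14 → [1, 1, 4, 8, 11, 14, 0]
j=6: 0<14, items[6] = 14+3 = 17 → [1, 1, 4, 8, 11, 14, 17]
sum = 56

56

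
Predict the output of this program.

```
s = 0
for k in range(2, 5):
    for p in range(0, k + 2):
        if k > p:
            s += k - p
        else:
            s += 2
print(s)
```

k=2,p=0: 2>0, s = 0+2 = 2
k=2,p=1: 2>1, s = 2+1 = 3
k=2,p=2: not 2>2, s = 3+2 = 5
k=2,p=3: not 2>3, s = 5+2 = 7
k=3,p=0: 3>0, s = 7+3 = 10
k=3,p=1: 3>1, s = 10+2 = 12
k=3,p=2: 3>2, s = 12+1 = 13
k=3,p=3: not 3>3, s = 13+2 = 15
k=3,p=4: not 3>4, s = 15+2 = 17
k=4,p=0: 4>0, s = 17+4 = 21
k=4,p=1: 4>1, s = 21+3 = 24
k=4,p=2: 4>2, s = 24+2 = 26
k=4,p=3: 4>3, s = 26+1 = 27
k=4,p=4: not 4>4, s = 27+2 = 29
k=4,p=5: not 4>5, s = 29+2 = 31

31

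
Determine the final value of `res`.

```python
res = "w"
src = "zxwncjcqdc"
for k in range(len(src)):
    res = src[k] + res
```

k=0: prepend 'z' → 'zw'
k=1: prepend 'x' → 'xzw'
k=2: prepend 'w' → 'wxzw'
k=3: prepend 'n' → 'nwxzw'
k=4: prepend 'c' → 'cnwxzw'
k=5: prepend 'j' → 'jcnwxzw'
k=6: prepend 'c' → 'cjcnwxzw'
k=7: prepend 'q' → 'qcjcnwxzw'
k=8: prepend 'd' → 'dqcjcnwxzw'
k=9: prepend 'c' → 'cdqcjcnwxzw'

'cdqcjcnwxzw'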